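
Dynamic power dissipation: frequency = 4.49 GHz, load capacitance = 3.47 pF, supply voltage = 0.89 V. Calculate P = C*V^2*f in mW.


Step 1: V^2 = 0.89^2 = 0.7921 V^2
Step 2: P = C*V^2*f = 3.47e-12 F * 0.7921 * 4.49e9 Hz
Step 3: P = 1.234115563e-02 W
Step 4: P = 12.341 mW

12.341


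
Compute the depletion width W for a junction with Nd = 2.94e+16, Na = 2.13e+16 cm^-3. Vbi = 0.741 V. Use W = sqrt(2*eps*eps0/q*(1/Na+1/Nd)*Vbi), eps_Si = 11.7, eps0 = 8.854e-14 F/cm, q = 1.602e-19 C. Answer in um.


Step 1: 1/Na + 1/Nd = 1/2.13e+16 + 1/2.94e+16 = 8.09620e-17
Step 2: 2*eps*eps0/q = 2*11.7*8.854e-14/1.602e-19 = 1.293281e+07
Step 3: W^2 = 1.293281e+07 * 8.09620e-17 * 0.741 = 7.75876e-10
Step 4: W = sqrt(7.75876e-10) = 2.785e-05 cm = 0.2785 um

0.2785


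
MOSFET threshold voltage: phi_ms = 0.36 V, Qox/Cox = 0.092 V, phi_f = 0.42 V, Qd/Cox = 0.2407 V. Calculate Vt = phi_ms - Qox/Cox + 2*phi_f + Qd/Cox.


Step 1: Vt = phi_ms - Qox/Cox + 2*phi_f + Qd/Cox
Step 2: Vt = 0.36 - 0.092 + 2*0.42 + 0.2407
Step 3: Vt = 0.36 - 0.092 + 0.84 + 0.2407
Step 4: Vt = 1.3487 V

1.3487


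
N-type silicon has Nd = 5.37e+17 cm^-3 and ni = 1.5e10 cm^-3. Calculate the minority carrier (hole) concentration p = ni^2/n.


Step 1: Since Nd >> ni, n ≈ Nd = 5.37e+17 cm^-3
Step 2: p = ni^2 / n = (1.5e10)^2 / 5.37e+17
Step 3: p = 2.25e20 / 5.37e+17 = 4.19e+02 cm^-3

4.19e+02


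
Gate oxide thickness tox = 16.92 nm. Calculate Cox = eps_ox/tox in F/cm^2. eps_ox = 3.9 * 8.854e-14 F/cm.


Step 1: eps_ox = 3.9 * 8.854e-14 = 3.45306e-13 F/cm
Step 2: tox in cm = 16.92 nm * 1e-7 = 1.6920e-06 cm
Step 3: Cox = 3.45306e-13 / 1.6920e-06 = 2.04e-07 F/cm^2

2.04e-07


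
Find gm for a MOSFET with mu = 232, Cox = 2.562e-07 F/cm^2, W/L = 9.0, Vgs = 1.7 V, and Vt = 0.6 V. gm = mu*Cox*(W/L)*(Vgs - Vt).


Step 1: Vov = Vgs - Vt = 1.7 - 0.6 = 1.1 V
Step 2: gm = mu * Cox * (W/L) * Vov
Step 3: gm = 232 * 2.562e-07 * 9.0 * 1.1 = 5.88e-04 S

5.88e-04


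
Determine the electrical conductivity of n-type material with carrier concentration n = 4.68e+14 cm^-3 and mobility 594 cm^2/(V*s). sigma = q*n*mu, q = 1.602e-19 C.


Step 1: sigma = q * n * mu
Step 2: sigma = 1.602e-19 * 4.68e+14 * 594
Step 3: sigma = 4.453e-02 S/cm

4.453e-02


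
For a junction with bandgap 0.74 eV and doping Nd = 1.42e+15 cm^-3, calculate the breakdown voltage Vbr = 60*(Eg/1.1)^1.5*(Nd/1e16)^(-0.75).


Step 1: Eg/1.1 = 0.74/1.1 = 0.672727
Step 2: (Eg/1.1)^1.5 = 0.672727^1.5 = 0.551770
Step 3: (Nd/1e16)^(-0.75) = (0.142)^(-0.75) = 4.322985
Step 4: Vbr = 60 * 0.551770 * 4.322985 = 143.1 V

143.1


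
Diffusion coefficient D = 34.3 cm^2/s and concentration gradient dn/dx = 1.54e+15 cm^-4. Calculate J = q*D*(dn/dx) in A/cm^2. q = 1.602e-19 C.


Step 1: J = q * D * (dn/dx)
Step 2: J = 1.602e-19 * 34.3 * 1.54e+15
Step 3: J = 8.46e-03 A/cm^2

8.46e-03


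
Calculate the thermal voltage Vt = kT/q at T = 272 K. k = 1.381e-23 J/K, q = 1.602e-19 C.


Step 1: kT = 1.381e-23 * 272 = 3.75632e-21 J
Step 2: Vt = kT/q = 3.75632e-21 / 1.602e-19
Step 3: Vt = 0.02345 V

0.02345


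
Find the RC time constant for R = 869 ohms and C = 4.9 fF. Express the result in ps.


Step 1: tau = R * C
Step 2: tau = 869 * 4.9 fF = 869 * 4.9e-15 F
Step 3: tau = 4.2581e-12 s = 4.2581 ps

4.2581


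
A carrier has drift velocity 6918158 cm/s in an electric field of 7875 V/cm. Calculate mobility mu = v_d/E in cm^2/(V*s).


Step 1: mu = v_d / E
Step 2: mu = 6918158 / 7875
Step 3: mu = 878.5 cm^2/(V*s)

878.5


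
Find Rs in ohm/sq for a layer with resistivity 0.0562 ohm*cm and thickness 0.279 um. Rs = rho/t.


Step 1: Convert thickness to cm: t = 0.279 um = 2.7900e-05 cm
Step 2: Rs = rho / t = 0.0562 / 2.7900e-05
Step 3: Rs = 2014.3 ohm/sq

2014.3


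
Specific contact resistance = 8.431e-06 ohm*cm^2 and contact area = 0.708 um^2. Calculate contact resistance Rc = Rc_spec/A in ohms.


Step 1: Convert area to cm^2: 0.708 um^2 = 7.0800e-09 cm^2
Step 2: Rc = Rc_spec / A = 8.431e-06 / 7.0800e-09
Step 3: Rc = 1.19e+03 ohms

1.19e+03


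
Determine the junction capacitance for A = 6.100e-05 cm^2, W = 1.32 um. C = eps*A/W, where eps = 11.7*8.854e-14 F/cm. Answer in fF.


Step 1: eps_Si = 11.7 * 8.854e-14 = 1.035918e-12 F/cm
Step 2: W in cm = 1.32 * 1e-4 = 1.32e-04 cm
Step 3: C = 1.035918e-12 * 6.100e-05 / 1.32e-04 = 4.787197e-13 F
Step 4: C = 478.72 fF

478.72


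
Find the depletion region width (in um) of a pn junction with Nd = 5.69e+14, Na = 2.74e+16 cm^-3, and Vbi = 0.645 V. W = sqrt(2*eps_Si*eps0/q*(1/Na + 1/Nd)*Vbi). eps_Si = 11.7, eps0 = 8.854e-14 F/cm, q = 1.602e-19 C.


Step 1: 1/Na + 1/Nd = 1/2.74e+16 + 1/5.69e+14 = 1.79397e-15
Step 2: 2*eps*eps0/q = 2*11.7*8.854e-14/1.602e-19 = 1.293281e+07
Step 3: W^2 = 1.293281e+07 * 1.79397e-15 * 0.645 = 1.49647e-08
Step 4: W = sqrt(1.49647e-08) = 1.223e-04 cm = 1.223 um

1.223


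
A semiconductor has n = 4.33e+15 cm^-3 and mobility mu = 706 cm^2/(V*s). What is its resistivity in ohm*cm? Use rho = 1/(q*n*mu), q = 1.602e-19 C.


Step 1: sigma = q * n * mu = 1.602e-19 * 4.33e+15 * 706 = 4.89728e-01 S/cm
Step 2: rho = 1 / sigma = 1 / 4.89728e-01 = 2.042 ohm*cm

2.042


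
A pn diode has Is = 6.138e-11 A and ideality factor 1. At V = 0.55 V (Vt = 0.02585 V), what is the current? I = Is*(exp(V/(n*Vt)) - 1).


Step 1: V/(n*Vt) = 0.55/(1*0.02585) = 21.2766
Step 2: exp(21.2766) = 1.7390e+09
Step 3: I = 6.138e-11 * (1.7390e+09 - 1) = 1.07e-01 A

1.07e-01


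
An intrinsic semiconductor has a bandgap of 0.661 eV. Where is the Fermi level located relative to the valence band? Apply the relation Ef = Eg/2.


Step 1: For an intrinsic semiconductor, the Fermi level sits at midgap.
Step 2: Ef = Eg / 2 = 0.661 / 2 = 0.3305 eV

0.3305


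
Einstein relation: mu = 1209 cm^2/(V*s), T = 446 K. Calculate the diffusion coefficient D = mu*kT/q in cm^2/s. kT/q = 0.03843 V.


Step 1: D = mu * (kT/q)
Step 2: D = 1209 * 0.03843
Step 3: D = 46.46 cm^2/s

46.46


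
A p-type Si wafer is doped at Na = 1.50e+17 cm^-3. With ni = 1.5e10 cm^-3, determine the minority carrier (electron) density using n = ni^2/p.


Step 1: Majority hole concentration p ≈ Na = 1.50e+17 cm^-3
Step 2: n = ni^2 / Na = (1.5e10)^2 / 1.50e+17
Step 3: n = 1.50e+03 cm^-3

1.50e+03


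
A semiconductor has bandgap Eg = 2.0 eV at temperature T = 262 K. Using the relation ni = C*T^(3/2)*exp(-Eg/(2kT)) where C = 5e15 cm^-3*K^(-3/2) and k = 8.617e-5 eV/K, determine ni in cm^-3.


Step 1: Compute kT = 8.617e-5 * 262 = 0.02257654 eV
Step 2: Exponent = -Eg/(2kT) = -2.0/(2*0.02257654) = -44.29377
Step 3: T^(3/2) = 262^1.5 = 4240.84
Step 4: ni = 5e15 * 4240.84 * exp(-44.29377) = 1.23e+00 cm^-3

1.23e+00


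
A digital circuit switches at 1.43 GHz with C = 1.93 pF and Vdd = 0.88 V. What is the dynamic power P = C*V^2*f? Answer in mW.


Step 1: V^2 = 0.88^2 = 0.7744 V^2
Step 2: P = C*V^2*f = 1.93e-12 F * 0.7744 * 1.43e9 Hz
Step 3: P = 2.13726656e-03 W
Step 4: P = 2.137 mW

2.137


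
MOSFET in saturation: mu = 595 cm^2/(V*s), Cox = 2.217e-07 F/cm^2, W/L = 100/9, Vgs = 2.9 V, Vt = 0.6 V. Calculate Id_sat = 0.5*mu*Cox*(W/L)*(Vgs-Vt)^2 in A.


Step 1: Overdrive voltage Vov = Vgs - Vt = 2.9 - 0.6 = 2.3 V
Step 2: W/L = 100/9 = 11.1111
Step 3: Id = 0.5 * 595 * 2.217e-07 * 11.1111 * 2.3^2
Step 4: Id = 3.88e-03 A

3.88e-03


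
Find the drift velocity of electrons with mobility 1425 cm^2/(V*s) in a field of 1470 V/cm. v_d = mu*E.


Step 1: v_d = mu * E
Step 2: v_d = 1425 * 1470 = 2094750
Step 3: v_d = 2.09e+06 cm/s

2.09e+06


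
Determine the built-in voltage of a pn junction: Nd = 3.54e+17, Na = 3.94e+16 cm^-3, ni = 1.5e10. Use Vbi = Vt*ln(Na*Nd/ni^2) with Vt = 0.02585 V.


Step 1: Compute Na*Nd/ni^2 = 3.94e+16 * 3.54e+17 / (1.5e10)^2 = 6.1989e+13
Step 2: ln(6.1989e+13) = 31.7580
Step 3: Vbi = 0.02585 * 31.7580 = 0.821 V

0.821


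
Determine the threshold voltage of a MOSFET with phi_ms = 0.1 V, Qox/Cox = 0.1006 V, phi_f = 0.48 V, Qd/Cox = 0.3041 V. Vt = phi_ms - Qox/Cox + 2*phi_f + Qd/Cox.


Step 1: Vt = phi_ms - Qox/Cox + 2*phi_f + Qd/Cox
Step 2: Vt = 0.1 - 0.1006 + 2*0.48 + 0.3041
Step 3: Vt = 0.1 - 0.1006 + 0.96 + 0.3041
Step 4: Vt = 1.2635 V

1.2635


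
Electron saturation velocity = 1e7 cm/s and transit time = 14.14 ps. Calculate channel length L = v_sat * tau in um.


Step 1: tau in seconds = 14.14 ps * 1e-12 = 1.4140e-11 s
Step 2: L = v_sat * tau = 1e7 * 1.4140e-11 = 1.4140e-04 cm
Step 3: L in um = 1.4140e-04 * 1e4 = 1.414 um

1.414


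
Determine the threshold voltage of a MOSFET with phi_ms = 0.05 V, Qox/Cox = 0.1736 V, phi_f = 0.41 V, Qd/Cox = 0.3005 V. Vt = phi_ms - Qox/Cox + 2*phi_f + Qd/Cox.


Step 1: Vt = phi_ms - Qox/Cox + 2*phi_f + Qd/Cox
Step 2: Vt = 0.05 - 0.1736 + 2*0.41 + 0.3005
Step 3: Vt = 0.05 - 0.1736 + 0.82 + 0.3005
Step 4: Vt = 0.9969 V

0.9969


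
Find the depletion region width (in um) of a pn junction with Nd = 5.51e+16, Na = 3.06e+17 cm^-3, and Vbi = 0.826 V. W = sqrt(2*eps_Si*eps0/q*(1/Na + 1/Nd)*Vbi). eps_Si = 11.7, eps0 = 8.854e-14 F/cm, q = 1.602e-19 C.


Step 1: 1/Na + 1/Nd = 1/3.06e+17 + 1/5.51e+16 = 2.14168e-17
Step 2: 2*eps*eps0/q = 2*11.7*8.854e-14/1.602e-19 = 1.293281e+07
Step 3: W^2 = 1.293281e+07 * 2.14168e-17 * 0.826 = 2.28785e-10
Step 4: W = sqrt(2.28785e-10) = 1.513e-05 cm = 0.1513 um

0.1513


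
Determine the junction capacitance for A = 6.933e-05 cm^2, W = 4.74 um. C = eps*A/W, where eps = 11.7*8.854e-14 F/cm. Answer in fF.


Step 1: eps_Si = 11.7 * 8.854e-14 = 1.035918e-12 F/cm
Step 2: W in cm = 4.74 * 1e-4 = 4.74e-04 cm
Step 3: C = 1.035918e-12 * 6.933e-05 / 4.74e-04 = 1.515194e-13 F
Step 4: C = 151.52 fF

151.52


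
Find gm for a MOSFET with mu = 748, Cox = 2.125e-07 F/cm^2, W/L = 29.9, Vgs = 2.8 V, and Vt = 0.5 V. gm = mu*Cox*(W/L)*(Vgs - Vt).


Step 1: Vov = Vgs - Vt = 2.8 - 0.5 = 2.3 V
Step 2: gm = mu * Cox * (W/L) * Vov
Step 3: gm = 748 * 2.125e-07 * 29.9 * 2.3 = 1.09e-02 S

1.09e-02


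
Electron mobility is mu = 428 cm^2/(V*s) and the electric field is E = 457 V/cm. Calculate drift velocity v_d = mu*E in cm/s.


Step 1: v_d = mu * E
Step 2: v_d = 428 * 457 = 195596
Step 3: v_d = 1.96e+05 cm/s

1.96e+05


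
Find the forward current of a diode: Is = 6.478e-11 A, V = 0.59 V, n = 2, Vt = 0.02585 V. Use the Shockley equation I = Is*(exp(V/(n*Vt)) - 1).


Step 1: V/(n*Vt) = 0.59/(2*0.02585) = 11.4120
Step 2: exp(11.4120) = 9.0400e+04
Step 3: I = 6.478e-11 * (9.0400e+04 - 1) = 5.86e-06 A

5.86e-06


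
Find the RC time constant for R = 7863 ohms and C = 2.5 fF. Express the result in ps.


Step 1: tau = R * C
Step 2: tau = 7863 * 2.5 fF = 7863 * 2.5e-15 F
Step 3: tau = 1.96575e-11 s = 19.6575 ps

19.6575


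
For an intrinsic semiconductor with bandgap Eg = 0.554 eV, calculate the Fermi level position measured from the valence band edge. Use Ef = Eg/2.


Step 1: For an intrinsic semiconductor, the Fermi level sits at midgap.
Step 2: Ef = Eg / 2 = 0.554 / 2 = 0.277 eV

0.277


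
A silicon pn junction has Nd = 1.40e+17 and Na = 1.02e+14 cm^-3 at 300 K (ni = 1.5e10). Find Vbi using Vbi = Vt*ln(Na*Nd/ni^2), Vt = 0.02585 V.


Step 1: Compute Na*Nd/ni^2 = 1.02e+14 * 1.40e+17 / (1.5e10)^2 = 6.3467e+10
Step 2: ln(6.3467e+10) = 24.8738
Step 3: Vbi = 0.02585 * 24.8738 = 0.643 V

0.643


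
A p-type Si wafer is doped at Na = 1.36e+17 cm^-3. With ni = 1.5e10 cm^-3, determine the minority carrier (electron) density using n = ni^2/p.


Step 1: Majority hole concentration p ≈ Na = 1.36e+17 cm^-3
Step 2: n = ni^2 / Na = (1.5e10)^2 / 1.36e+17
Step 3: n = 1.65e+03 cm^-3

1.65e+03


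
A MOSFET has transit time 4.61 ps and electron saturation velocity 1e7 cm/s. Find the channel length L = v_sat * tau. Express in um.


Step 1: tau in seconds = 4.61 ps * 1e-12 = 4.6100e-12 s
Step 2: L = v_sat * tau = 1e7 * 4.6100e-12 = 4.6100e-05 cm
Step 3: L in um = 4.6100e-05 * 1e4 = 0.461 um

0.461


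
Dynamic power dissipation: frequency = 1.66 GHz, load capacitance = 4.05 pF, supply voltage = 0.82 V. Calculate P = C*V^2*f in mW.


Step 1: V^2 = 0.82^2 = 0.6724 V^2
Step 2: P = C*V^2*f = 4.05e-12 F * 0.6724 * 1.66e9 Hz
Step 3: P = 4.5205452e-03 W
Step 4: P = 4.521 mW

4.521


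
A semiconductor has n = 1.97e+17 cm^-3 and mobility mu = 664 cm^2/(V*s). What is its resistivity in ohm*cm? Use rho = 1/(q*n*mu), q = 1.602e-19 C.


Step 1: sigma = q * n * mu = 1.602e-19 * 1.97e+17 * 664 = 2.09554e+01 S/cm
Step 2: rho = 1 / sigma = 1 / 2.09554e+01 = 0.04772 ohm*cm

0.04772


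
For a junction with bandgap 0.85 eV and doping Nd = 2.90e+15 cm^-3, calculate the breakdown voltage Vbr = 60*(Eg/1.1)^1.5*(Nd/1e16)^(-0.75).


Step 1: Eg/1.1 = 0.85/1.1 = 0.772727
Step 2: (Eg/1.1)^1.5 = 0.772727^1.5 = 0.679265
Step 3: (Nd/1e16)^(-0.75) = (0.29)^(-0.75) = 2.530472
Step 4: Vbr = 60 * 0.679265 * 2.530472 = 103.1 V

103.1


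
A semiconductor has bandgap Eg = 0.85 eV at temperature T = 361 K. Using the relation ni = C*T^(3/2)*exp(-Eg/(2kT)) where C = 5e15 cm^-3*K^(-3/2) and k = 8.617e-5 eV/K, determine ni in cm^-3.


Step 1: Compute kT = 8.617e-5 * 361 = 0.03110737 eV
Step 2: Exponent = -Eg/(2kT) = -0.85/(2*0.03110737) = -13.66236
Step 3: T^(3/2) = 361^1.5 = 6859.00
Step 4: ni = 5e15 * 6859.00 * exp(-13.66236) = 4.00e+13 cm^-3

4.00e+13


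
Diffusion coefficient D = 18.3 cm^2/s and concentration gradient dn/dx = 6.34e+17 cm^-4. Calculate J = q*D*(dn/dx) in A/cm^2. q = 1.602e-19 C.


Step 1: J = q * D * (dn/dx)
Step 2: J = 1.602e-19 * 18.3 * 6.34e+17
Step 3: J = 1.86e+00 A/cm^2

1.86e+00


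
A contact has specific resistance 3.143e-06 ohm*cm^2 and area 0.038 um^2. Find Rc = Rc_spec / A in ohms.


Step 1: Convert area to cm^2: 0.038 um^2 = 3.8000e-10 cm^2
Step 2: Rc = Rc_spec / A = 3.143e-06 / 3.8000e-10
Step 3: Rc = 8.27e+03 ohms

8.27e+03


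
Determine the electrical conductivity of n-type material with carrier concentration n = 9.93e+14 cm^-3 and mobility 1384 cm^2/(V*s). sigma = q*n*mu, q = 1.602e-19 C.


Step 1: sigma = q * n * mu
Step 2: sigma = 1.602e-19 * 9.93e+14 * 1384
Step 3: sigma = 2.202e-01 S/cm

2.202e-01


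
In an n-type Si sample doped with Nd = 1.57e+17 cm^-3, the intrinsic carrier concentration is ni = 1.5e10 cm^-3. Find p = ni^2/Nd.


Step 1: Since Nd >> ni, n ≈ Nd = 1.57e+17 cm^-3
Step 2: p = ni^2 / n = (1.5e10)^2 / 1.57e+17
Step 3: p = 2.25e20 / 1.57e+17 = 1.43e+03 cm^-3

1.43e+03


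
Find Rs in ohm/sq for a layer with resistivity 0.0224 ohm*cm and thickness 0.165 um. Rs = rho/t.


Step 1: Convert thickness to cm: t = 0.165 um = 1.6500e-05 cm
Step 2: Rs = rho / t = 0.0224 / 1.6500e-05
Step 3: Rs = 1357.6 ohm/sq

1357.6


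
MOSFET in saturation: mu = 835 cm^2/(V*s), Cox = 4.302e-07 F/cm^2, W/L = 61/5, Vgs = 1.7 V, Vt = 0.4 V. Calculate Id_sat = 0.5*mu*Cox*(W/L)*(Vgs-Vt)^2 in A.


Step 1: Overdrive voltage Vov = Vgs - Vt = 1.7 - 0.4 = 1.3 V
Step 2: W/L = 61/5 = 12.2
Step 3: Id = 0.5 * 835 * 4.302e-07 * 12.2 * 1.3^2
Step 4: Id = 3.70e-03 A

3.70e-03


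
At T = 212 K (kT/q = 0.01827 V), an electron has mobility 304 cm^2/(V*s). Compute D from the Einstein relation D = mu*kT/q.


Step 1: D = mu * (kT/q)
Step 2: D = 304 * 0.01827
Step 3: D = 5.55 cm^2/s

5.55


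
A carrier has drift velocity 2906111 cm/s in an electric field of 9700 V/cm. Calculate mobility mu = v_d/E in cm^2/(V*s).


Step 1: mu = v_d / E
Step 2: mu = 2906111 / 9700
Step 3: mu = 299.6 cm^2/(V*s)

299.6


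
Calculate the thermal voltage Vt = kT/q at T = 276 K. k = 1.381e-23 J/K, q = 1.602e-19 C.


Step 1: kT = 1.381e-23 * 276 = 3.81156e-21 J
Step 2: Vt = kT/q = 3.81156e-21 / 1.602e-19
Step 3: Vt = 0.02379 V

0.02379


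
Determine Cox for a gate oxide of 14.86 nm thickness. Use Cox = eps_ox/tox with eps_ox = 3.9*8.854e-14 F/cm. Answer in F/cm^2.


Step 1: eps_ox = 3.9 * 8.854e-14 = 3.45306e-13 F/cm
Step 2: tox in cm = 14.86 nm * 1e-7 = 1.4860e-06 cm
Step 3: Cox = 3.45306e-13 / 1.4860e-06 = 2.32e-07 F/cm^2

2.32e-07


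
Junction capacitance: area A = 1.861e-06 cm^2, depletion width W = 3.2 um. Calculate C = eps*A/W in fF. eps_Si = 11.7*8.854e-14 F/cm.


Step 1: eps_Si = 11.7 * 8.854e-14 = 1.035918e-12 F/cm
Step 2: W in cm = 3.2 * 1e-4 = 3.20e-04 cm
Step 3: C = 1.035918e-12 * 1.861e-06 / 3.20e-04 = 6.024511e-15 F
Step 4: C = 6.02 fF

6.02


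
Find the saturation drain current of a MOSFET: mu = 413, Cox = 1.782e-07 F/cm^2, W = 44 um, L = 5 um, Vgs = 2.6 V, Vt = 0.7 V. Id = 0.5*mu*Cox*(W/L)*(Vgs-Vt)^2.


Step 1: Overdrive voltage Vov = Vgs - Vt = 2.6 - 0.7 = 1.9 V
Step 2: W/L = 44/5 = 8.8
Step 3: Id = 0.5 * 413 * 1.782e-07 * 8.8 * 1.9^2
Step 4: Id = 1.17e-03 A

1.17e-03


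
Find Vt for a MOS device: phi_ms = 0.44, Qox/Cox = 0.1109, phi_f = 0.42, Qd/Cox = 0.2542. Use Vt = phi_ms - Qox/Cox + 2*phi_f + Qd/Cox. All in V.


Step 1: Vt = phi_ms - Qox/Cox + 2*phi_f + Qd/Cox
Step 2: Vt = 0.44 - 0.1109 + 2*0.42 + 0.2542
Step 3: Vt = 0.44 - 0.1109 + 0.84 + 0.2542
Step 4: Vt = 1.4233 V

1.4233


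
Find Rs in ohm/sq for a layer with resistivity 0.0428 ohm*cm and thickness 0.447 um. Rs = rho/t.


Step 1: Convert thickness to cm: t = 0.447 um = 4.4700e-05 cm
Step 2: Rs = rho / t = 0.0428 / 4.4700e-05
Step 3: Rs = 957.5 ohm/sq

957.5


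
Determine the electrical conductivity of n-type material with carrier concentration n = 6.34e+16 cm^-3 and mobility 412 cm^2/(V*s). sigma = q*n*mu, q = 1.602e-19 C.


Step 1: sigma = q * n * mu
Step 2: sigma = 1.602e-19 * 6.34e+16 * 412
Step 3: sigma = 4.185e+00 S/cm

4.185e+00


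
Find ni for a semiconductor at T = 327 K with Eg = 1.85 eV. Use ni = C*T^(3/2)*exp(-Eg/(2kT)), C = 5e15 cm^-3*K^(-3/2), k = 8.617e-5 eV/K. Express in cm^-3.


Step 1: Compute kT = 8.617e-5 * 327 = 0.02817759 eV
Step 2: Exponent = -Eg/(2kT) = -1.85/(2*0.02817759) = -32.82751
Step 3: T^(3/2) = 327^1.5 = 5913.19
Step 4: ni = 5e15 * 5913.19 * exp(-32.82751) = 1.64e+05 cm^-3

1.64e+05


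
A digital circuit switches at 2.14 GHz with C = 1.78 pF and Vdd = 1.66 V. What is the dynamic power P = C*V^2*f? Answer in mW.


Step 1: V^2 = 1.66^2 = 2.7556 V^2
Step 2: P = C*V^2*f = 1.78e-12 F * 2.7556 * 2.14e9 Hz
Step 3: P = 1.049663152e-02 W
Step 4: P = 10.497 mW

10.497


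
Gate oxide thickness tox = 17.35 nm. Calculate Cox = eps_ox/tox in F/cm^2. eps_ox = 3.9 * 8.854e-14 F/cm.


Step 1: eps_ox = 3.9 * 8.854e-14 = 3.45306e-13 F/cm
Step 2: tox in cm = 17.35 nm * 1e-7 = 1.7350e-06 cm
Step 3: Cox = 3.45306e-13 / 1.7350e-06 = 1.99e-07 F/cm^2

1.99e-07


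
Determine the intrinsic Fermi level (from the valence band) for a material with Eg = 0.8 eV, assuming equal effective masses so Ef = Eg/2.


Step 1: For an intrinsic semiconductor, the Fermi level sits at midgap.
Step 2: Ef = Eg / 2 = 0.8 / 2 = 0.4 eV

0.4


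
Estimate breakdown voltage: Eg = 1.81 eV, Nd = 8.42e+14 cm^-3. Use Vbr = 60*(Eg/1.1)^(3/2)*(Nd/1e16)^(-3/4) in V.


Step 1: Eg/1.1 = 1.81/1.1 = 1.645455
Step 2: (Eg/1.1)^1.5 = 1.645455^1.5 = 2.110712
Step 3: (Nd/1e16)^(-0.75) = (0.0842)^(-0.75) = 6.397583
Step 4: Vbr = 60 * 2.110712 * 6.397583 = 810.2 V

810.2


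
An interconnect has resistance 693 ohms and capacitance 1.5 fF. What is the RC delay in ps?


Step 1: tau = R * C
Step 2: tau = 693 * 1.5 fF = 693 * 1.5e-15 F
Step 3: tau = 1.0395e-12 s = 1.0395 ps

1.0395


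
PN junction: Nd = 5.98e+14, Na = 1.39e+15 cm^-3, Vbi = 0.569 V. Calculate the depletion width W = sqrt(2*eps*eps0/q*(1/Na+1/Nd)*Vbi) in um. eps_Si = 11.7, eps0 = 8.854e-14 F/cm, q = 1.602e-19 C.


Step 1: 1/Na + 1/Nd = 1/1.39e+15 + 1/5.98e+14 = 2.39167e-15
Step 2: 2*eps*eps0/q = 2*11.7*8.854e-14/1.602e-19 = 1.293281e+07
Step 3: W^2 = 1.293281e+07 * 2.39167e-15 * 0.569 = 1.75997e-08
Step 4: W = sqrt(1.75997e-08) = 1.327e-04 cm = 1.327 um

1.327


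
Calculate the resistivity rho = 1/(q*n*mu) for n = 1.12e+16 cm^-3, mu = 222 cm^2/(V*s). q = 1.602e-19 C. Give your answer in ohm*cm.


Step 1: sigma = q * n * mu = 1.602e-19 * 1.12e+16 * 222 = 3.98321e-01 S/cm
Step 2: rho = 1 / sigma = 1 / 3.98321e-01 = 2.511 ohm*cm

2.511


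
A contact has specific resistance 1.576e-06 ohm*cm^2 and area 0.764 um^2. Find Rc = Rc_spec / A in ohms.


Step 1: Convert area to cm^2: 0.764 um^2 = 7.6400e-09 cm^2
Step 2: Rc = Rc_spec / A = 1.576e-06 / 7.6400e-09
Step 3: Rc = 2.06e+02 ohms

2.06e+02


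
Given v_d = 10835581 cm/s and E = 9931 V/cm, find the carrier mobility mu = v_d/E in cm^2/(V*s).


Step 1: mu = v_d / E
Step 2: mu = 10835581 / 9931
Step 3: mu = 1091.09 cm^2/(V*s)

1091.09


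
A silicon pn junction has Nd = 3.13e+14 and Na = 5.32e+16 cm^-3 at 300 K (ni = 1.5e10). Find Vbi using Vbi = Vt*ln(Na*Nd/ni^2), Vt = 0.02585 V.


Step 1: Compute Na*Nd/ni^2 = 5.32e+16 * 3.13e+14 / (1.5e10)^2 = 7.4007e+10
Step 2: ln(7.4007e+10) = 25.0274
Step 3: Vbi = 0.02585 * 25.0274 = 0.647 V

0.647


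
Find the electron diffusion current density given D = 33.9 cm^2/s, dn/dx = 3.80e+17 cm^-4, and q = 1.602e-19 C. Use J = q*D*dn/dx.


Step 1: J = q * D * (dn/dx)
Step 2: J = 1.602e-19 * 33.9 * 3.80e+17
Step 3: J = 2.06e+00 A/cm^2

2.06e+00


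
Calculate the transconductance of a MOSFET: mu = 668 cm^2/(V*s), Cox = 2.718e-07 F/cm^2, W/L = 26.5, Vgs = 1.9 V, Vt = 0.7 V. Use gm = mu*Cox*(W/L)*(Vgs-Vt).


Step 1: Vov = Vgs - Vt = 1.9 - 0.7 = 1.2 V
Step 2: gm = mu * Cox * (W/L) * Vov
Step 3: gm = 668 * 2.718e-07 * 26.5 * 1.2 = 5.77e-03 S

5.77e-03


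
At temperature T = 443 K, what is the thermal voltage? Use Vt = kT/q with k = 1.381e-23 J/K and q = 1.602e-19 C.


Step 1: kT = 1.381e-23 * 443 = 6.11783e-21 J
Step 2: Vt = kT/q = 6.11783e-21 / 1.602e-19
Step 3: Vt = 0.03819 V

0.03819


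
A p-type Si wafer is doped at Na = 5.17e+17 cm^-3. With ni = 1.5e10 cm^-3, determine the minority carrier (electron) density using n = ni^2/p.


Step 1: Majority hole concentration p ≈ Na = 5.17e+17 cm^-3
Step 2: n = ni^2 / Na = (1.5e10)^2 / 5.17e+17
Step 3: n = 4.35e+02 cm^-3

4.35e+02


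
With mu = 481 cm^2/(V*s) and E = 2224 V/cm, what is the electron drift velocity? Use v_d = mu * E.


Step 1: v_d = mu * E
Step 2: v_d = 481 * 2224 = 1069744
Step 3: v_d = 1.07e+06 cm/s

1.07e+06


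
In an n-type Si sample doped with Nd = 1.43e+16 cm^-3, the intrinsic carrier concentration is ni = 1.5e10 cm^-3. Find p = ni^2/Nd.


Step 1: Since Nd >> ni, n ≈ Nd = 1.43e+16 cm^-3
Step 2: p = ni^2 / n = (1.5e10)^2 / 1.43e+16
Step 3: p = 2.25e20 / 1.43e+16 = 1.57e+04 cm^-3

1.57e+04


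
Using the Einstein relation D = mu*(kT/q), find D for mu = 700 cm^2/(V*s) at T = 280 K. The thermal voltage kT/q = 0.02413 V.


Step 1: D = mu * (kT/q)
Step 2: D = 700 * 0.02413
Step 3: D = 16.89 cm^2/s

16.89


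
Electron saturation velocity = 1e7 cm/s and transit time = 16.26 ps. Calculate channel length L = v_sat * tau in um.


Step 1: tau in seconds = 16.26 ps * 1e-12 = 1.6260e-11 s
Step 2: L = v_sat * tau = 1e7 * 1.6260e-11 = 1.6260e-04 cm
Step 3: L in um = 1.6260e-04 * 1e4 = 1.626 um

1.626


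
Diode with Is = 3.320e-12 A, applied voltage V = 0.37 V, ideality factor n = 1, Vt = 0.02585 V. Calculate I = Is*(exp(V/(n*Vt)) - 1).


Step 1: V/(n*Vt) = 0.37/(1*0.02585) = 14.3133
Step 2: exp(14.3133) = 1.6451e+06
Step 3: I = 3.320e-12 * (1.6451e+06 - 1) = 5.46e-06 A

5.46e-06


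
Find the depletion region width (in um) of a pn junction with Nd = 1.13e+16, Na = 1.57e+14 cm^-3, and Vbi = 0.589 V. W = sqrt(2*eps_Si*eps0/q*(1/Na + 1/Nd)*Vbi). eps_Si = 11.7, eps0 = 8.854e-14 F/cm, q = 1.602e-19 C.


Step 1: 1/Na + 1/Nd = 1/1.57e+14 + 1/1.13e+16 = 6.45792e-15
Step 2: 2*eps*eps0/q = 2*11.7*8.854e-14/1.602e-19 = 1.293281e+07
Step 3: W^2 = 1.293281e+07 * 6.45792e-15 * 0.589 = 4.91927e-08
Step 4: W = sqrt(4.91927e-08) = 2.218e-04 cm = 2.218 um

2.218


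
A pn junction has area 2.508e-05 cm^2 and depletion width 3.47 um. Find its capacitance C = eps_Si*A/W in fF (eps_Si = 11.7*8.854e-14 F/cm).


Step 1: eps_Si = 11.7 * 8.854e-14 = 1.035918e-12 F/cm
Step 2: W in cm = 3.47 * 1e-4 = 3.47e-04 cm
Step 3: C = 1.035918e-12 * 2.508e-05 / 3.47e-04 = 7.487269e-14 F
Step 4: C = 74.87 fF

74.87


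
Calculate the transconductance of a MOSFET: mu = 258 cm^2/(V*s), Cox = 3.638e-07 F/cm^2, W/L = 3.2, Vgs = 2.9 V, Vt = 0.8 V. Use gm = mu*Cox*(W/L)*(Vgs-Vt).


Step 1: Vov = Vgs - Vt = 2.9 - 0.8 = 2.1 V
Step 2: gm = mu * Cox * (W/L) * Vov
Step 3: gm = 258 * 3.638e-07 * 3.2 * 2.1 = 6.31e-04 S

6.31e-04


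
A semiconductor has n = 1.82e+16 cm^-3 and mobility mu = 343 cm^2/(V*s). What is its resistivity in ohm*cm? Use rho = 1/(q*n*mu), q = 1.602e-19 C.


Step 1: sigma = q * n * mu = 1.602e-19 * 1.82e+16 * 343 = 1.00006e+00 S/cm
Step 2: rho = 1 / sigma = 1 / 1.00006e+00 = 0.9999 ohm*cm

0.9999


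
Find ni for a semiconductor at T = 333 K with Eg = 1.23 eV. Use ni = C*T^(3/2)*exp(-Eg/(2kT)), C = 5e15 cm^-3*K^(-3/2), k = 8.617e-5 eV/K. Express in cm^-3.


Step 1: Compute kT = 8.617e-5 * 333 = 0.02869461 eV
Step 2: Exponent = -Eg/(2kT) = -1.23/(2*0.02869461) = -21.43260
Step 3: T^(3/2) = 333^1.5 = 6076.68
Step 4: ni = 5e15 * 6076.68 * exp(-21.43260) = 1.49e+10 cm^-3

1.49e+10


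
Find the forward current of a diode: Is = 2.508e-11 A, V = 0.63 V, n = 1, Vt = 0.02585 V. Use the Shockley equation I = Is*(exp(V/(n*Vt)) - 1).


Step 1: V/(n*Vt) = 0.63/(1*0.02585) = 24.3714
Step 2: exp(24.3714) = 3.8403e+10
Step 3: I = 2.508e-11 * (3.8403e+10 - 1) = 9.63e-01 A

9.63e-01


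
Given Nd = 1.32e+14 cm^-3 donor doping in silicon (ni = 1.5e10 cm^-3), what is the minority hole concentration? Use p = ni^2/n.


Step 1: Since Nd >> ni, n ≈ Nd = 1.32e+14 cm^-3
Step 2: p = ni^2 / n = (1.5e10)^2 / 1.32e+14
Step 3: p = 2.25e20 / 1.32e+14 = 1.70e+06 cm^-3

1.70e+06


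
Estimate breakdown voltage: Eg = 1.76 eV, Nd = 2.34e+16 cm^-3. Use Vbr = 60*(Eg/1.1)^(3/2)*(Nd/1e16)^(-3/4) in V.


Step 1: Eg/1.1 = 1.76/1.1 = 1.600000
Step 2: (Eg/1.1)^1.5 = 1.600000^1.5 = 2.023858
Step 3: (Nd/1e16)^(-0.75) = (2.34)^(-0.75) = 0.528552
Step 4: Vbr = 60 * 2.023858 * 0.528552 = 64.2 V

64.2


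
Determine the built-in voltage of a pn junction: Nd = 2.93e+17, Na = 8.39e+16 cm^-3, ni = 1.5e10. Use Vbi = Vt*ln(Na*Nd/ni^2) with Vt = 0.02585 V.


Step 1: Compute Na*Nd/ni^2 = 8.39e+16 * 2.93e+17 / (1.5e10)^2 = 1.0926e+14
Step 2: ln(1.0926e+14) = 32.3248
Step 3: Vbi = 0.02585 * 32.3248 = 0.836 V

0.836


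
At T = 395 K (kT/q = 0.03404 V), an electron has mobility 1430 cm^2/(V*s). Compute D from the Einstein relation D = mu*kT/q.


Step 1: D = mu * (kT/q)
Step 2: D = 1430 * 0.03404
Step 3: D = 48.68 cm^2/s

48.68


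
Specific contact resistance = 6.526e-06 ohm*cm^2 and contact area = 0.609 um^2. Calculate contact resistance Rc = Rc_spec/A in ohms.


Step 1: Convert area to cm^2: 0.609 um^2 = 6.0900e-09 cm^2
Step 2: Rc = Rc_spec / A = 6.526e-06 / 6.0900e-09
Step 3: Rc = 1.07e+03 ohms

1.07e+03


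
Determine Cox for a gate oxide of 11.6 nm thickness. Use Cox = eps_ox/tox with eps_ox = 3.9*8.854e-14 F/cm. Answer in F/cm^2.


Step 1: eps_ox = 3.9 * 8.854e-14 = 3.45306e-13 F/cm
Step 2: tox in cm = 11.6 nm * 1e-7 = 1.1600e-06 cm
Step 3: Cox = 3.45306e-13 / 1.1600e-06 = 2.98e-07 F/cm^2

2.98e-07


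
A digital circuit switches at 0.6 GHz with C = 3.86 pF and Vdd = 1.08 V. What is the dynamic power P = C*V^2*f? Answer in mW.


Step 1: V^2 = 1.08^2 = 1.1664 V^2
Step 2: P = C*V^2*f = 3.86e-12 F * 1.1664 * 0.6e9 Hz
Step 3: P = 2.7013824e-03 W
Step 4: P = 2.701 mW

2.701


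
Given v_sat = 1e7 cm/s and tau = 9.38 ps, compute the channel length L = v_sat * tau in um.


Step 1: tau in seconds = 9.38 ps * 1e-12 = 9.3800e-12 s
Step 2: L = v_sat * tau = 1e7 * 9.3800e-12 = 9.3800e-05 cm
Step 3: L in um = 9.3800e-05 * 1e4 = 0.938 um

0.938


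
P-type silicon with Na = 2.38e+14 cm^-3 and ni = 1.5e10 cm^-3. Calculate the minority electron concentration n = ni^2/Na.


Step 1: Majority hole concentration p ≈ Na = 2.38e+14 cm^-3
Step 2: n = ni^2 / Na = (1.5e10)^2 / 2.38e+14
Step 3: n = 9.45e+05 cm^-3

9.45e+05


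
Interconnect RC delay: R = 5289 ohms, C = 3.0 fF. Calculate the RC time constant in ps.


Step 1: tau = R * C
Step 2: tau = 5289 * 3.0 fF = 5289 * 3.0e-15 F
Step 3: tau = 1.5867e-11 s = 15.867 ps

15.867


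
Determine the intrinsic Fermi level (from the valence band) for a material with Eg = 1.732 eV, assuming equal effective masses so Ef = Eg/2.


Step 1: For an intrinsic semiconductor, the Fermi level sits at midgap.
Step 2: Ef = Eg / 2 = 1.732 / 2 = 0.866 eV

0.866


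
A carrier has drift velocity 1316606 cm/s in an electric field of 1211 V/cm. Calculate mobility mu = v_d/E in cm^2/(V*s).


Step 1: mu = v_d / E
Step 2: mu = 1316606 / 1211
Step 3: mu = 1087.21 cm^2/(V*s)

1087.21


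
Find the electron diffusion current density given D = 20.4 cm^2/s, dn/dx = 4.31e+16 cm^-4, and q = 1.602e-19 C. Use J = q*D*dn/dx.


Step 1: J = q * D * (dn/dx)
Step 2: J = 1.602e-19 * 20.4 * 4.31e+16
Step 3: J = 1.41e-01 A/cm^2

1.41e-01


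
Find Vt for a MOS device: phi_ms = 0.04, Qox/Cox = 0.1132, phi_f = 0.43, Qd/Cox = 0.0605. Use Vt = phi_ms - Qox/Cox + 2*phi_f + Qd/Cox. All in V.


Step 1: Vt = phi_ms - Qox/Cox + 2*phi_f + Qd/Cox
Step 2: Vt = 0.04 - 0.1132 + 2*0.43 + 0.0605
Step 3: Vt = 0.04 - 0.1132 + 0.86 + 0.0605
Step 4: Vt = 0.8473 V

0.8473


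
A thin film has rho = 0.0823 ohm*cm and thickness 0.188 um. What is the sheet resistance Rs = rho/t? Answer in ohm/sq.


Step 1: Convert thickness to cm: t = 0.188 um = 1.8800e-05 cm
Step 2: Rs = rho / t = 0.0823 / 1.8800e-05
Step 3: Rs = 4377.7 ohm/sq

4377.7


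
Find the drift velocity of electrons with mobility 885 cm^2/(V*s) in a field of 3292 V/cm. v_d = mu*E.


Step 1: v_d = mu * E
Step 2: v_d = 885 * 3292 = 2913420
Step 3: v_d = 2.91e+06 cm/s

2.91e+06


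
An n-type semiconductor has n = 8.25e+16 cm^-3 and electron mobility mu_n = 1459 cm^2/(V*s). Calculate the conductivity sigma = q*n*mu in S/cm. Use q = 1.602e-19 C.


Step 1: sigma = q * n * mu
Step 2: sigma = 1.602e-19 * 8.25e+16 * 1459
Step 3: sigma = 1.928e+01 S/cm

1.928e+01


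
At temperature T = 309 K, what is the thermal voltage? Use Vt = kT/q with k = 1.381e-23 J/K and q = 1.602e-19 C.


Step 1: kT = 1.381e-23 * 309 = 4.26729e-21 J
Step 2: Vt = kT/q = 4.26729e-21 / 1.602e-19
Step 3: Vt = 0.02664 V

0.02664


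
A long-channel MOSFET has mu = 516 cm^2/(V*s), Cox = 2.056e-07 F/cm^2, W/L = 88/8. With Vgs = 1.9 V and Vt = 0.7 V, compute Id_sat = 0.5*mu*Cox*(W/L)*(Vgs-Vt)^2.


Step 1: Overdrive voltage Vov = Vgs - Vt = 1.9 - 0.7 = 1.2 V
Step 2: W/L = 88/8 = 11
Step 3: Id = 0.5 * 516 * 2.056e-07 * 11 * 1.2^2
Step 4: Id = 8.40e-04 A

8.40e-04


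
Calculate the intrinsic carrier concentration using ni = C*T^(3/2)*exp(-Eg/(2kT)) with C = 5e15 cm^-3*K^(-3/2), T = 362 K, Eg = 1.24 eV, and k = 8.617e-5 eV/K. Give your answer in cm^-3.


Step 1: Compute kT = 8.617e-5 * 362 = 0.03119354 eV
Step 2: Exponent = -Eg/(2kT) = -1.24/(2*0.03119354) = -19.87591
Step 3: T^(3/2) = 362^1.5 = 6887.52
Step 4: ni = 5e15 * 6887.52 * exp(-19.87591) = 8.04e+10 cm^-3

8.04e+10


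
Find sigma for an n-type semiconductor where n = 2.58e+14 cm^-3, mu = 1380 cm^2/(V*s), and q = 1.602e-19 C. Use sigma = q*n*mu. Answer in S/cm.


Step 1: sigma = q * n * mu
Step 2: sigma = 1.602e-19 * 2.58e+14 * 1380
Step 3: sigma = 5.704e-02 S/cm

5.704e-02


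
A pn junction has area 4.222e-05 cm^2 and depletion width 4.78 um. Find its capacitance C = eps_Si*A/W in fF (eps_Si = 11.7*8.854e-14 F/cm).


Step 1: eps_Si = 11.7 * 8.854e-14 = 1.035918e-12 F/cm
Step 2: W in cm = 4.78 * 1e-4 = 4.78e-04 cm
Step 3: C = 1.035918e-12 * 4.222e-05 / 4.78e-04 = 9.149887e-14 F
Step 4: C = 91.5 fF

91.5


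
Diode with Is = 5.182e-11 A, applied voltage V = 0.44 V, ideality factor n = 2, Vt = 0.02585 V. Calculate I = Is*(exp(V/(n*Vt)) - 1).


Step 1: V/(n*Vt) = 0.44/(2*0.02585) = 8.5106
Step 2: exp(8.5106) = 4.9671e+03
Step 3: I = 5.182e-11 * (4.9671e+03 - 1) = 2.57e-07 A

2.57e-07


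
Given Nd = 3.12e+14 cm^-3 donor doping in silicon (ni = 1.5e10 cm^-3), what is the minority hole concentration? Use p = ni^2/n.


Step 1: Since Nd >> ni, n ≈ Nd = 3.12e+14 cm^-3
Step 2: p = ni^2 / n = (1.5e10)^2 / 3.12e+14
Step 3: p = 2.25e20 / 3.12e+14 = 7.21e+05 cm^-3

7.21e+05


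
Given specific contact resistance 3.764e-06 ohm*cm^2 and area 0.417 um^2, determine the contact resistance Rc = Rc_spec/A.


Step 1: Convert area to cm^2: 0.417 um^2 = 4.1700e-09 cm^2
Step 2: Rc = Rc_spec / A = 3.764e-06 / 4.1700e-09
Step 3: Rc = 9.03e+02 ohms

9.03e+02


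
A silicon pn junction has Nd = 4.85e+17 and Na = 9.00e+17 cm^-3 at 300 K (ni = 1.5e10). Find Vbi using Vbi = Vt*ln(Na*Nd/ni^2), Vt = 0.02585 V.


Step 1: Compute Na*Nd/ni^2 = 9.00e+17 * 4.85e+17 / (1.5e10)^2 = 1.9400e+15
Step 2: ln(1.9400e+15) = 35.2015
Step 3: Vbi = 0.02585 * 35.2015 = 0.91 V

0.91


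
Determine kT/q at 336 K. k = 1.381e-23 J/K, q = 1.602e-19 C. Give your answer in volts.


Step 1: kT = 1.381e-23 * 336 = 4.64016e-21 J
Step 2: Vt = kT/q = 4.64016e-21 / 1.602e-19
Step 3: Vt = 0.02896 V

0.02896


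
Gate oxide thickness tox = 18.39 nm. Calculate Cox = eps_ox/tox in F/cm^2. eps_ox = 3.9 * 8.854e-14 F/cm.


Step 1: eps_ox = 3.9 * 8.854e-14 = 3.45306e-13 F/cm
Step 2: tox in cm = 18.39 nm * 1e-7 = 1.8390e-06 cm
Step 3: Cox = 3.45306e-13 / 1.8390e-06 = 1.88e-07 F/cm^2

1.88e-07


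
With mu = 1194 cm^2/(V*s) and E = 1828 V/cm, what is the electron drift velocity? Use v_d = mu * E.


Step 1: v_d = mu * E
Step 2: v_d = 1194 * 1828 = 2182632
Step 3: v_d = 2.18e+06 cm/s

2.18e+06


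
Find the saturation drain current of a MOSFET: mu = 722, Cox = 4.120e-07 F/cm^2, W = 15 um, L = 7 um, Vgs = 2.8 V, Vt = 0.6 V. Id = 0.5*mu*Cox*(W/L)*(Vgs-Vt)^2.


Step 1: Overdrive voltage Vov = Vgs - Vt = 2.8 - 0.6 = 2.2 V
Step 2: W/L = 15/7 = 2.14286
Step 3: Id = 0.5 * 722 * 4.120e-07 * 2.14286 * 2.2^2
Step 4: Id = 1.54e-03 A

1.54e-03


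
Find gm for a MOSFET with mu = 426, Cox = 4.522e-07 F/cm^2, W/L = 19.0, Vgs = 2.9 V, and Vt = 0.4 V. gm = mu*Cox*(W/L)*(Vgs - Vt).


Step 1: Vov = Vgs - Vt = 2.9 - 0.4 = 2.5 V
Step 2: gm = mu * Cox * (W/L) * Vov
Step 3: gm = 426 * 4.522e-07 * 19.0 * 2.5 = 9.15e-03 S

9.15e-03


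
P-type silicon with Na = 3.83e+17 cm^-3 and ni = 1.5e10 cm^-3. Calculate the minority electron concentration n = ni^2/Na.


Step 1: Majority hole concentration p ≈ Na = 3.83e+17 cm^-3
Step 2: n = ni^2 / Na = (1.5e10)^2 / 3.83e+17
Step 3: n = 5.87e+02 cm^-3

5.87e+02


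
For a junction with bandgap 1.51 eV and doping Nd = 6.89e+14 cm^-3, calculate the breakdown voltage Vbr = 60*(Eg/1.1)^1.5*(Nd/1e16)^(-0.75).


Step 1: Eg/1.1 = 1.51/1.1 = 1.372727
Step 2: (Eg/1.1)^1.5 = 1.372727^1.5 = 1.608334
Step 3: (Nd/1e16)^(-0.75) = (0.0689)^(-0.75) = 7.435935
Step 4: Vbr = 60 * 1.608334 * 7.435935 = 717.6 V

717.6


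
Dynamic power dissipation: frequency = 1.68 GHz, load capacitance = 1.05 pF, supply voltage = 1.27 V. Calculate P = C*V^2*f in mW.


Step 1: V^2 = 1.27^2 = 1.6129 V^2
Step 2: P = C*V^2*f = 1.05e-12 F * 1.6129 * 1.68e9 Hz
Step 3: P = 2.8451556e-03 W
Step 4: P = 2.845 mW

2.845


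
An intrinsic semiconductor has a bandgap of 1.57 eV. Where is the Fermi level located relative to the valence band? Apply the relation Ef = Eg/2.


Step 1: For an intrinsic semiconductor, the Fermi level sits at midgap.
Step 2: Ef = Eg / 2 = 1.57 / 2 = 0.785 eV

0.785


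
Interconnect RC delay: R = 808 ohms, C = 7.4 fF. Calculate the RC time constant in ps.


Step 1: tau = R * C
Step 2: tau = 808 * 7.4 fF = 808 * 7.4e-15 F
Step 3: tau = 5.9792e-12 s = 5.9792 ps

5.9792


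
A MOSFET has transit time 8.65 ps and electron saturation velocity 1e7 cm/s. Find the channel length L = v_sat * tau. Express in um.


Step 1: tau in seconds = 8.65 ps * 1e-12 = 8.6500e-12 s
Step 2: L = v_sat * tau = 1e7 * 8.6500e-12 = 8.6500e-05 cm
Step 3: L in um = 8.6500e-05 * 1e4 = 0.865 um

0.865


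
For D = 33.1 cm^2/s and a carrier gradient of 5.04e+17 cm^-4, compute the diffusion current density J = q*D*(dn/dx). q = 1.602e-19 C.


Step 1: J = q * D * (dn/dx)
Step 2: J = 1.602e-19 * 33.1 * 5.04e+17
Step 3: J = 2.67e+00 A/cm^2

2.67e+00


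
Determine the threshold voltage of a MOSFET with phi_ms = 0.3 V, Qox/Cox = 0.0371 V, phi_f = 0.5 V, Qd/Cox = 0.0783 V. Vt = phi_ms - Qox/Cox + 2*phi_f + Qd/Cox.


Step 1: Vt = phi_ms - Qox/Cox + 2*phi_f + Qd/Cox
Step 2: Vt = 0.3 - 0.0371 + 2*0.5 + 0.0783
Step 3: Vt = 0.3 - 0.0371 + 1.0 + 0.0783
Step 4: Vt = 1.3412 V

1.3412


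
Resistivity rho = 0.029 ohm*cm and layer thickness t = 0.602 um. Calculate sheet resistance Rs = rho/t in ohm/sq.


Step 1: Convert thickness to cm: t = 0.602 um = 6.0200e-05 cm
Step 2: Rs = rho / t = 0.029 / 6.0200e-05
Step 3: Rs = 481.7 ohm/sq

481.7


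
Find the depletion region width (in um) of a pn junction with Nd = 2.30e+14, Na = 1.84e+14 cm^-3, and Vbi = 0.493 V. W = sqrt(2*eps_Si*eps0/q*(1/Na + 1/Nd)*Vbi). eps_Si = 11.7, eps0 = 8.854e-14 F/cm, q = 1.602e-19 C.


Step 1: 1/Na + 1/Nd = 1/1.84e+14 + 1/2.30e+14 = 9.78261e-15
Step 2: 2*eps*eps0/q = 2*11.7*8.854e-14/1.602e-19 = 1.293281e+07
Step 3: W^2 = 1.293281e+07 * 9.78261e-15 * 0.493 = 6.23727e-08
Step 4: W = sqrt(6.23727e-08) = 2.497e-04 cm = 2.497 um

2.497


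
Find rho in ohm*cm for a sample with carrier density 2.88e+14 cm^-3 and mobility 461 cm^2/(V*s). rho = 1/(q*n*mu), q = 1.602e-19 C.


Step 1: sigma = q * n * mu = 1.602e-19 * 2.88e+14 * 461 = 2.12694e-02 S/cm
Step 2: rho = 1 / sigma = 1 / 2.12694e-02 = 47.02 ohm*cm

47.02


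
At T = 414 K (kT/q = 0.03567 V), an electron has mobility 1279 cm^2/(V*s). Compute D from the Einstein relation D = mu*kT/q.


Step 1: D = mu * (kT/q)
Step 2: D = 1279 * 0.03567
Step 3: D = 45.62 cm^2/s

45.62


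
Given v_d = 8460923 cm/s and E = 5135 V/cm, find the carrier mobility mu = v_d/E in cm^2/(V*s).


Step 1: mu = v_d / E
Step 2: mu = 8460923 / 5135
Step 3: mu = 1647.7 cm^2/(V*s)

1647.7


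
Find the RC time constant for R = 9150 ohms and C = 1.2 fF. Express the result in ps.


Step 1: tau = R * C
Step 2: tau = 9150 * 1.2 fF = 9150 * 1.2e-15 F
Step 3: tau = 1.098e-11 s = 10.98 ps

10.98


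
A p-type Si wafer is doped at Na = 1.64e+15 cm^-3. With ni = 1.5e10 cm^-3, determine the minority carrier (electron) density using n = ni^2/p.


Step 1: Majority hole concentration p ≈ Na = 1.64e+15 cm^-3
Step 2: n = ni^2 / Na = (1.5e10)^2 / 1.64e+15
Step 3: n = 1.37e+05 cm^-3

1.37e+05


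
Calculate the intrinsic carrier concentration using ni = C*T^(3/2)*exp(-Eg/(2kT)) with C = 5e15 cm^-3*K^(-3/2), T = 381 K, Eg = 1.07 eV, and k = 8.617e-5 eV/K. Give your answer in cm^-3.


Step 1: Compute kT = 8.617e-5 * 381 = 0.03283077 eV
Step 2: Exponent = -Eg/(2kT) = -1.07/(2*0.03283077) = -16.29569
Step 3: T^(3/2) = 381^1.5 = 7436.82
Step 4: ni = 5e15 * 7436.82 * exp(-16.29569) = 3.11e+12 cm^-3

3.11e+12


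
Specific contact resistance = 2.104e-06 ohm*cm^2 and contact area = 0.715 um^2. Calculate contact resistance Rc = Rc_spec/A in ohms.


Step 1: Convert area to cm^2: 0.715 um^2 = 7.1500e-09 cm^2
Step 2: Rc = Rc_spec / A = 2.104e-06 / 7.1500e-09
Step 3: Rc = 2.94e+02 ohms

2.94e+02


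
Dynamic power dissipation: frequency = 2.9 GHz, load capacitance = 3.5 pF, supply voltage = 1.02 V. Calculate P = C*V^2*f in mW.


Step 1: V^2 = 1.02^2 = 1.0404 V^2
Step 2: P = C*V^2*f = 3.5e-12 F * 1.0404 * 2.9e9 Hz
Step 3: P = 1.056006e-02 W
Step 4: P = 10.56 mW

10.56


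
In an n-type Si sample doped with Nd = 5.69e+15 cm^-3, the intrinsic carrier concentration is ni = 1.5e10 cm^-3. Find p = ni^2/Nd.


Step 1: Since Nd >> ni, n ≈ Nd = 5.69e+15 cm^-3
Step 2: p = ni^2 / n = (1.5e10)^2 / 5.69e+15
Step 3: p = 2.25e20 / 5.69e+15 = 3.95e+04 cm^-3

3.95e+04


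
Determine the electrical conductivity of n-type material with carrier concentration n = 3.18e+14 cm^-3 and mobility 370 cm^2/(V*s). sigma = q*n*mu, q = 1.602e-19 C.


Step 1: sigma = q * n * mu
Step 2: sigma = 1.602e-19 * 3.18e+14 * 370
Step 3: sigma = 1.885e-02 S/cm

1.885e-02
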